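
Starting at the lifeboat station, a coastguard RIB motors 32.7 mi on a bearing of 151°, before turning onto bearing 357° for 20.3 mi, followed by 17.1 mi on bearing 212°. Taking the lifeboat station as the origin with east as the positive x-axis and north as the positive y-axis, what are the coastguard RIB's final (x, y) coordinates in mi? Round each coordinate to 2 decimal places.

(5.73, -22.83)

Leg 1 (151°, 32.7 mi): east 32.7 sin 151° = 15.85, north 32.7 cos 151° = -28.60
Leg 2 (357°, 20.3 mi): east 20.3 sin 357° = -1.06, north 20.3 cos 357° = 20.27
Leg 3 (212°, 17.1 mi): east 17.1 sin 212° = -9.06, north 17.1 cos 212° = -14.50
Summing: 5.73 mi east, -22.83 mi north → (5.73, -22.83).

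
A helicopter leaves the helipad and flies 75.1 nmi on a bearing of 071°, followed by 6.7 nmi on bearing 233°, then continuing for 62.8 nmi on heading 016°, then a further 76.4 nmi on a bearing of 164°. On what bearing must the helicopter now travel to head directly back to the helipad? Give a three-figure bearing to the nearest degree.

266°

Leg 1 (071°, 75.1 nmi): east 75.1 sin 71° = 71.01, north 75.1 cos 71° = 24.45
Leg 2 (233°, 6.7 nmi): east 6.7 sin 233° = -5.35, north 6.7 cos 233° = -4.03
Leg 3 (016°, 62.8 nmi): east 62.8 sin 16° = 17.31, north 62.8 cos 16° = 60.37
Leg 4 (164°, 76.4 nmi): east 76.4 sin 164° = 21.06, north 76.4 cos 164° = -73.44
Net displacement: 104.03 east, 7.34 north. Direction back to start is (-104.03, -7.34): bearing = atan2(-104.03, -7.34) mod 360° = 265.96° ≈ 266°.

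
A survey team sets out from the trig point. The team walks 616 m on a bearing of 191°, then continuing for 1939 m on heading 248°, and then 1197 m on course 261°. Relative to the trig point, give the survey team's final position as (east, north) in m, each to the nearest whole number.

Leg 1 (191°, 616 m): east 616 sin 191° = -117.54, north 616 cos 191° = -604.68
Leg 2 (248°, 1939 m): east 1939 sin 248° = -1797.81, north 1939 cos 248° = -726.36
Leg 3 (261°, 1197 m): east 1197 sin 261° = -1182.26, north 1197 cos 261° = -187.25
Summing: -3097.61 m east, -1518.30 m north → (-3098, -1518).

(-3098, -1518)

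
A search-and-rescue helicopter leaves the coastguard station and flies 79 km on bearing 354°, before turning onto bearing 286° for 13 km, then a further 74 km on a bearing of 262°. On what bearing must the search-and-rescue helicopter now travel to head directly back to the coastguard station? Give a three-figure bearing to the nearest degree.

Leg 1 (354°, 79 km): east 79 sin 354° = -8.26, north 79 cos 354° = 78.57
Leg 2 (286°, 13 km): east 13 sin 286° = -12.50, north 13 cos 286° = 3.58
Leg 3 (262°, 74 km): east 74 sin 262° = -73.28, north 74 cos 262° = -10.30
Net displacement: -94.03 east, 71.85 north. Direction back to start is (94.03, -71.85): bearing = atan2(94.03, -71.85) mod 360° = 127.38° ≈ 127°.

127°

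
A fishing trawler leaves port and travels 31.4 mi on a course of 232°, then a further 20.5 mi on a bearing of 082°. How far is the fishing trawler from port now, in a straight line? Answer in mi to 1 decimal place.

17.1 mi

Leg 1 (232°, 31.4 mi): east 31.4 sin 232° = -24.74, north 31.4 cos 232° = -19.33
Leg 2 (082°, 20.5 mi): east 20.5 sin 82° = 20.30, north 20.5 cos 82° = 2.85
Net: -4.44 east, -16.48 north. Distance = √((-4.44)² + (-16.48)²) = 17.067 mi.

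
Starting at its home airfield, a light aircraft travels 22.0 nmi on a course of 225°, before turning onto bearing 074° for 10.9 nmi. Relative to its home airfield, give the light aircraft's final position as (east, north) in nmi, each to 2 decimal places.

(-5.08, -12.55)

Leg 1 (225°, 22.0 nmi): east 22.0 sin 225° = -15.56, north 22.0 cos 225° = -15.56
Leg 2 (074°, 10.9 nmi): east 10.9 sin 74° = 10.48, north 10.9 cos 74° = 3.00
Summing: -5.08 nmi east, -12.55 nmi north → (-5.08, -12.55).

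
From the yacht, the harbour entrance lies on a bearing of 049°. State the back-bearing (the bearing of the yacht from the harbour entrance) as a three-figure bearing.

Back-bearing = 049° + 180° = 229°.

229°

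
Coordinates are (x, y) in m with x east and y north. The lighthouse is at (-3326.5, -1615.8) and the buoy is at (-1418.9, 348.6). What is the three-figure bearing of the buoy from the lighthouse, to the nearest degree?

Δeast = -1418.9 − -3326.5 = 1907.60; Δnorth = 348.6 − -1615.8 = 1964.40.
Bearing = atan2(Δeast, Δnorth) mod 360° = 44.16° ≈ 044°.

044°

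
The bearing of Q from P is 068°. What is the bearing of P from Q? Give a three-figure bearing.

Back-bearing = 068° + 180° = 248°.

248°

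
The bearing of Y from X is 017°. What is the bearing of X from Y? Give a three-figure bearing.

197°

Back-bearing = 017° + 180° = 197°.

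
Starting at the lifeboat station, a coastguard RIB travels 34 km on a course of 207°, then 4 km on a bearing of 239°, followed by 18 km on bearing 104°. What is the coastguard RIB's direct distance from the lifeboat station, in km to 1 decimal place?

36.7 km

Leg 1 (207°, 34 km): east 34 sin 207° = -15.44, north 34 cos 207° = -30.29
Leg 2 (239°, 4 km): east 4 sin 239° = -3.43, north 4 cos 239° = -2.06
Leg 3 (104°, 18 km): east 18 sin 104° = 17.47, north 18 cos 104° = -4.35
Net: -1.40 east, -36.71 north. Distance = √((-1.40)² + (-36.71)²) = 36.736 km.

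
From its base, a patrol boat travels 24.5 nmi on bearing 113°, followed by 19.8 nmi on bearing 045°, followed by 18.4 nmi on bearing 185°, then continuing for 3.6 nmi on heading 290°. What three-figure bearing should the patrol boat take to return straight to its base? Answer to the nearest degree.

Leg 1 (113°, 24.5 nmi): east 24.5 sin 113° = 22.55, north 24.5 cos 113° = -9.57
Leg 2 (045°, 19.8 nmi): east 19.8 sin 45° = 14.00, north 19.8 cos 45° = 14.00
Leg 3 (185°, 18.4 nmi): east 18.4 sin 185° = -1.60, north 18.4 cos 185° = -18.33
Leg 4 (290°, 3.6 nmi): east 3.6 sin 290° = -3.38, north 3.6 cos 290° = 1.23
Net displacement: 31.57 east, -12.67 north. Direction back to start is (-31.57, 12.67): bearing = atan2(-31.57, 12.67) mod 360° = 291.87° ≈ 292°.

292°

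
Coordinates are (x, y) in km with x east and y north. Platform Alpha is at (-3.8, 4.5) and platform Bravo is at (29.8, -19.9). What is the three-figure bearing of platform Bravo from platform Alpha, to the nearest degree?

Δeast = 29.8 − -3.8 = 33.60; Δnorth = -19.9 − 4.5 = -24.40.
Bearing = atan2(Δeast, Δnorth) mod 360° = 125.99° ≈ 126°.

126°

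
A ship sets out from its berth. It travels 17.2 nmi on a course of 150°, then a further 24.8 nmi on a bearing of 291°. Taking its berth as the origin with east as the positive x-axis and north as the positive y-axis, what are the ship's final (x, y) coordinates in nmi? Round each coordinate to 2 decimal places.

Leg 1 (150°, 17.2 nmi): east 17.2 sin 150° = 8.60, north 17.2 cos 150° = -14.90
Leg 2 (291°, 24.8 nmi): east 24.8 sin 291° = -23.15, north 24.8 cos 291° = 8.89
Summing: -14.55 nmi east, -6.01 nmi north → (-14.55, -6.01).

(-14.55, -6.01)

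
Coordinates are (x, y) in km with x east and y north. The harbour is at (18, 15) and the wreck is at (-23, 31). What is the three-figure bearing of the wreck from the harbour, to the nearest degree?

291°

Δeast = -23 − 18 = -41.00; Δnorth = 31 − 15 = 16.00.
Bearing = atan2(Δeast, Δnorth) mod 360° = 291.32° ≈ 291°.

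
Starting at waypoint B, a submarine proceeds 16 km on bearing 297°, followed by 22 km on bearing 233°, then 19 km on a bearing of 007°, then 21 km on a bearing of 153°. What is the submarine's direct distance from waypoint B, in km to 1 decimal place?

Leg 1 (297°, 16 km): east 16 sin 297° = -14.26, north 16 cos 297° = 7.26
Leg 2 (233°, 22 km): east 22 sin 233° = -17.57, north 22 cos 233° = -13.24
Leg 3 (007°, 19 km): east 19 sin 7° = 2.32, north 19 cos 7° = 18.86
Leg 4 (153°, 21 km): east 21 sin 153° = 9.53, north 21 cos 153° = -18.71
Net: -19.98 east, -5.83 north. Distance = √((-19.98)² + (-5.83)²) = 20.810 km.

20.8 km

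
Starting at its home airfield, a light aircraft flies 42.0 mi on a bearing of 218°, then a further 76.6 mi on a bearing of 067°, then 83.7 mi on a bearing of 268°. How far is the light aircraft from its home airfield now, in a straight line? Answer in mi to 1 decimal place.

39.5 mi

Leg 1 (218°, 42.0 mi): east 42.0 sin 218° = -25.86, north 42.0 cos 218° = -33.10
Leg 2 (067°, 76.6 mi): east 76.6 sin 67° = 70.51, north 76.6 cos 67° = 29.93
Leg 3 (268°, 83.7 mi): east 83.7 sin 268° = -83.65, north 83.7 cos 268° = -2.92
Net: -39.00 east, -6.09 north. Distance = √((-39.00)² + (-6.09)²) = 39.468 mi.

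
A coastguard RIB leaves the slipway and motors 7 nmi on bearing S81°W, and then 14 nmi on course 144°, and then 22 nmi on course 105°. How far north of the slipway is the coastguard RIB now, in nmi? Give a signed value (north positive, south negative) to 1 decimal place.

-18.1 nmi

Leg 1 (S81°W, 7 nmi): east 7 sin 261° = -6.91, north 7 cos 261° = -1.10
Leg 2 (144°, 14 nmi): east 14 sin 144° = 8.23, north 14 cos 144° = -11.33
Leg 3 (105°, 22 nmi): east 22 sin 105° = 21.25, north 22 cos 105° = -5.69
Net north component: -18.12 nmi.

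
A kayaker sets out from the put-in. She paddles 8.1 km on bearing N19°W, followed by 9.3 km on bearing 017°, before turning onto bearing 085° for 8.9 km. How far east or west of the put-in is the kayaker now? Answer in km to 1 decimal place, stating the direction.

Leg 1 (N19°W, 8.1 km): east 8.1 sin 341° = -2.64, north 8.1 cos 341° = 7.66
Leg 2 (017°, 9.3 km): east 9.3 sin 17° = 2.72, north 9.3 cos 17° = 8.89
Leg 3 (085°, 8.9 km): east 8.9 sin 85° = 8.87, north 8.9 cos 85° = 0.78
Net east component: 8.95 km.

8.9 km east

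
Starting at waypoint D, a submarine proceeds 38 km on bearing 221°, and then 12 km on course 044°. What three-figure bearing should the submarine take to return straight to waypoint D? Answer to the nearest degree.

Leg 1 (221°, 38 km): east 38 sin 221° = -24.93, north 38 cos 221° = -28.68
Leg 2 (044°, 12 km): east 12 sin 44° = 8.34, north 12 cos 44° = 8.63
Net displacement: -16.59 east, -20.05 north. Direction back to start is (16.59, 20.05): bearing = atan2(16.59, 20.05) mod 360° = 39.62° ≈ 040°.

040°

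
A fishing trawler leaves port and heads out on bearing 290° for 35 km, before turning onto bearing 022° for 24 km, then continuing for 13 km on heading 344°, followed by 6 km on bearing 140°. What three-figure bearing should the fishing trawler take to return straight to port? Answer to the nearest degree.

Leg 1 (290°, 35 km): east 35 sin 290° = -32.89, north 35 cos 290° = 11.97
Leg 2 (022°, 24 km): east 24 sin 22° = 8.99, north 24 cos 22° = 22.25
Leg 3 (344°, 13 km): east 13 sin 344° = -3.58, north 13 cos 344° = 12.50
Leg 4 (140°, 6 km): east 6 sin 140° = 3.86, north 6 cos 140° = -4.60
Net displacement: -23.63 east, 42.12 north. Direction back to start is (23.63, -42.12): bearing = atan2(23.63, -42.12) mod 360° = 150.71° ≈ 151°.

151°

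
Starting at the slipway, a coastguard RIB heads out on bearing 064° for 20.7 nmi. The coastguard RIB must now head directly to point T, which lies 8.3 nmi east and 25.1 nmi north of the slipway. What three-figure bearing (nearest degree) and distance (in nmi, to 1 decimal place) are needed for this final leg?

327°, 19.1 nmi

Leg 1 (064°, 20.7 nmi): east 20.7 sin 64° = 18.61, north 20.7 cos 64° = 9.07
Current position: (18.61, 9.07). Target: (8.3, 25.1). Remaining: Δeast = -10.31, Δnorth = 16.03.
Bearing = atan2(-10.31, 16.03) mod 360° = 327.26°; distance = √((-10.31)² + (16.03)²) = 19.053 nmi.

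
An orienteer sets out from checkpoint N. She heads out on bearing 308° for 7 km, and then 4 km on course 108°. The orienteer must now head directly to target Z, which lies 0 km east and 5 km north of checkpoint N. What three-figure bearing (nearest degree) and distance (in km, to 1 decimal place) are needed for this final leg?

Leg 1 (308°, 7 km): east 7 sin 308° = -5.52, north 7 cos 308° = 4.31
Leg 2 (108°, 4 km): east 4 sin 108° = 3.80, north 4 cos 108° = -1.24
Current position: (-1.71, 3.07). Target: (0, 5). Remaining: Δeast = 1.71, Δnorth = 1.93.
Bearing = atan2(1.71, 1.93) mod 360° = 41.62°; distance = √((1.71)² + (1.93)²) = 2.577 km.

042°, 2.6 km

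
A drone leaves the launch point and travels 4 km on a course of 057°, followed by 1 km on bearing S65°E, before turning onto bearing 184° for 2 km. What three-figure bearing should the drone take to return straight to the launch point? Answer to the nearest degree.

273°

Leg 1 (057°, 4 km): east 4 sin 57° = 3.35, north 4 cos 57° = 2.18
Leg 2 (S65°E, 1 km): east 1 sin 115° = 0.91, north 1 cos 115° = -0.42
Leg 3 (184°, 2 km): east 2 sin 184° = -0.14, north 2 cos 184° = -2.00
Net displacement: 4.12 east, -0.24 north. Direction back to start is (-4.12, 0.24): bearing = atan2(-4.12, 0.24) mod 360° = 273.32° ≈ 273°.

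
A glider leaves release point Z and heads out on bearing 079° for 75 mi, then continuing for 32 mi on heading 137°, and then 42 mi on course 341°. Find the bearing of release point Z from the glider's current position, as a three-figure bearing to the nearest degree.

249°

Leg 1 (079°, 75 mi): east 75 sin 79° = 73.62, north 75 cos 79° = 14.31
Leg 2 (137°, 32 mi): east 32 sin 137° = 21.82, north 32 cos 137° = -23.40
Leg 3 (341°, 42 mi): east 42 sin 341° = -13.67, north 42 cos 341° = 39.71
Net displacement: 81.77 east, 30.62 north. Direction back to start is (-81.77, -30.62): bearing = atan2(-81.77, -30.62) mod 360° = 249.47° ≈ 249°.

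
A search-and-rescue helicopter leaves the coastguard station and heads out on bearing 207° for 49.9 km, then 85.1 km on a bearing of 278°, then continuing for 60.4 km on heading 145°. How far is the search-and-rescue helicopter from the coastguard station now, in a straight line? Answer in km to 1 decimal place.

109.4 km

Leg 1 (207°, 49.9 km): east 49.9 sin 207° = -22.65, north 49.9 cos 207° = -44.46
Leg 2 (278°, 85.1 km): east 85.1 sin 278° = -84.27, north 85.1 cos 278° = 11.84
Leg 3 (145°, 60.4 km): east 60.4 sin 145° = 34.64, north 60.4 cos 145° = -49.48
Net: -72.28 east, -82.09 north. Distance = √((-72.28)² + (-82.09)²) = 109.381 km.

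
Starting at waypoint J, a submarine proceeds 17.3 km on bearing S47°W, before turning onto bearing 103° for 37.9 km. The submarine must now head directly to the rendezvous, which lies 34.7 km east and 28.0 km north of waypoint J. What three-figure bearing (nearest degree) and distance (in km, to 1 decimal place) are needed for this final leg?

012°, 49.4 km

Leg 1 (S47°W, 17.3 km): east 17.3 sin 227° = -12.65, north 17.3 cos 227° = -11.80
Leg 2 (103°, 37.9 km): east 37.9 sin 103° = 36.93, north 37.9 cos 103° = -8.53
Current position: (24.28, -20.32). Target: (34.7, 28.0). Remaining: Δeast = 10.42, Δnorth = 48.32.
Bearing = atan2(10.42, 48.32) mod 360° = 12.17°; distance = √((10.42)² + (48.32)²) = 49.436 km.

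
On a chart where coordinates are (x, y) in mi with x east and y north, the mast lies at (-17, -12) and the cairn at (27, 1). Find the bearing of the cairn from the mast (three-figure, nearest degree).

Δeast = 27 − -17 = 44.00; Δnorth = 1 − -12 = 13.00.
Bearing = atan2(Δeast, Δnorth) mod 360° = 73.54° ≈ 074°.

074°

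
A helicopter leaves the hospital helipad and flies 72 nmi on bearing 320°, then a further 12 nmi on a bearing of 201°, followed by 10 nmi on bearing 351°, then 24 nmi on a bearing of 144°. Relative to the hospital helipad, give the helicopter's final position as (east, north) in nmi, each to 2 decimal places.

Leg 1 (320°, 72 nmi): east 72 sin 320° = -46.28, north 72 cos 320° = 55.16
Leg 2 (201°, 12 nmi): east 12 sin 201° = -4.30, north 12 cos 201° = -11.20
Leg 3 (351°, 10 nmi): east 10 sin 351° = -1.56, north 10 cos 351° = 9.88
Leg 4 (144°, 24 nmi): east 24 sin 144° = 14.11, north 24 cos 144° = -19.42
Summing: -38.04 nmi east, 34.41 nmi north → (-38.04, 34.41).

(-38.04, 34.41)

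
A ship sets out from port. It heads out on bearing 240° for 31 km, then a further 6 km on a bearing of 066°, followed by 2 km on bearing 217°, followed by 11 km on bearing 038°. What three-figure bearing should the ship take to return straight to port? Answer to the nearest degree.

069°

Leg 1 (240°, 31 km): east 31 sin 240° = -26.85, north 31 cos 240° = -15.50
Leg 2 (066°, 6 km): east 6 sin 66° = 5.48, north 6 cos 66° = 2.44
Leg 3 (217°, 2 km): east 2 sin 217° = -1.20, north 2 cos 217° = -1.60
Leg 4 (038°, 11 km): east 11 sin 38° = 6.77, north 11 cos 38° = 8.67
Net displacement: -15.80 east, -5.99 north. Direction back to start is (15.80, 5.99): bearing = atan2(15.80, 5.99) mod 360° = 69.24° ≈ 069°.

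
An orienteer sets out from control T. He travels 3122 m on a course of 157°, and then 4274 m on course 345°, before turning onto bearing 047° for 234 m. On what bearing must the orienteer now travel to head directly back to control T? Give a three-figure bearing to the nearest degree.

Leg 1 (157°, 3122 m): east 3122 sin 157° = 1219.86, north 3122 cos 157° = -2873.82
Leg 2 (345°, 4274 m): east 4274 sin 345° = -1106.19, north 4274 cos 345° = 4128.37
Leg 3 (047°, 234 m): east 234 sin 47° = 171.14, north 234 cos 47° = 159.59
Net displacement: 284.81 east, 1414.14 north. Direction back to start is (-284.81, -1414.14): bearing = atan2(-284.81, -1414.14) mod 360° = 191.39° ≈ 191°.

191°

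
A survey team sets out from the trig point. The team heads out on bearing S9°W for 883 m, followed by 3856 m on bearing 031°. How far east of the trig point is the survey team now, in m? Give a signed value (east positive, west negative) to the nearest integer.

Leg 1 (S9°W, 883 m): east 883 sin 189° = -138.13, north 883 cos 189° = -872.13
Leg 2 (031°, 3856 m): east 3856 sin 31° = 1985.99, north 3856 cos 31° = 3305.24
Net east component: 1847.86 m.

1848 m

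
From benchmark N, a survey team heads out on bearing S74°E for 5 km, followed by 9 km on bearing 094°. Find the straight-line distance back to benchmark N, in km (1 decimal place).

13.9 km

Leg 1 (S74°E, 5 km): east 5 sin 106° = 4.81, north 5 cos 106° = -1.38
Leg 2 (094°, 9 km): east 9 sin 94° = 8.98, north 9 cos 94° = -0.63
Net: 13.78 east, -2.01 north. Distance = √((13.78)² + (-2.01)²) = 13.930 km.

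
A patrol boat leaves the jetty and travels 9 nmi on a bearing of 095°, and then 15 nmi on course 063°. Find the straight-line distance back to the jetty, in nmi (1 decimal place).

Leg 1 (095°, 9 nmi): east 9 sin 95° = 8.97, north 9 cos 95° = -0.78
Leg 2 (063°, 15 nmi): east 15 sin 63° = 13.37, north 15 cos 63° = 6.81
Net: 22.33 east, 6.03 north. Distance = √((22.33)² + (6.03)²) = 23.129 nmi.

23.1 nmi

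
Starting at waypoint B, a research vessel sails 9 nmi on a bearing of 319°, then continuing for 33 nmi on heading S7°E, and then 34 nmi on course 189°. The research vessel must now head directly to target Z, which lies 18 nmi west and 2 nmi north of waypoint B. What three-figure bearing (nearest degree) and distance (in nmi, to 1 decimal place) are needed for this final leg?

Leg 1 (319°, 9 nmi): east 9 sin 319° = -5.90, north 9 cos 319° = 6.79
Leg 2 (S7°E, 33 nmi): east 33 sin 173° = 4.02, north 33 cos 173° = -32.75
Leg 3 (189°, 34 nmi): east 34 sin 189° = -5.32, north 34 cos 189° = -33.58
Current position: (-7.20, -59.54). Target: (-18, 2). Remaining: Δeast = -10.80, Δnorth = 61.54.
Bearing = atan2(-10.80, 61.54) mod 360° = 350.05°; distance = √((-10.80)² + (61.54)²) = 62.483 nmi.

350°, 62.5 nmi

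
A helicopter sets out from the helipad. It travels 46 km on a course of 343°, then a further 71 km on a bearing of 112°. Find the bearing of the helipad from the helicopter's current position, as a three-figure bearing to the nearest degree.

252°

Leg 1 (343°, 46 km): east 46 sin 343° = -13.45, north 46 cos 343° = 43.99
Leg 2 (112°, 71 km): east 71 sin 112° = 65.83, north 71 cos 112° = -26.60
Net displacement: 52.38 east, 17.39 north. Direction back to start is (-52.38, -17.39): bearing = atan2(-52.38, -17.39) mod 360° = 251.63° ≈ 252°.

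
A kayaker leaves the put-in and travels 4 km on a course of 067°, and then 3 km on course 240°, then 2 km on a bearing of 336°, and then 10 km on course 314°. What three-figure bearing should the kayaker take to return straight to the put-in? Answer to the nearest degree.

Leg 1 (067°, 4 km): east 4 sin 67° = 3.68, north 4 cos 67° = 1.56
Leg 2 (240°, 3 km): east 3 sin 240° = -2.60, north 3 cos 240° = -1.50
Leg 3 (336°, 2 km): east 2 sin 336° = -0.81, north 2 cos 336° = 1.83
Leg 4 (314°, 10 km): east 10 sin 314° = -7.19, north 10 cos 314° = 6.95
Net displacement: -6.92 east, 8.84 north. Direction back to start is (6.92, -8.84): bearing = atan2(6.92, -8.84) mod 360° = 141.92° ≈ 142°.

142°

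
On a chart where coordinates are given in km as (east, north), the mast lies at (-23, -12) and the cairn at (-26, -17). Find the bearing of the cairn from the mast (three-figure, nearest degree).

Δeast = -26 − -23 = -3.00; Δnorth = -17 − -12 = -5.00.
Bearing = atan2(Δeast, Δnorth) mod 360° = 210.96° ≈ 211°.

211°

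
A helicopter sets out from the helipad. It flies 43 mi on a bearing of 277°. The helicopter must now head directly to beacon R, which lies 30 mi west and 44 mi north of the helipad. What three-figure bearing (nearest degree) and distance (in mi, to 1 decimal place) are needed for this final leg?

018°, 40.8 mi

Leg 1 (277°, 43 mi): east 43 sin 277° = -42.68, north 43 cos 277° = 5.24
Current position: (-42.68, 5.24). Target: (-30, 44). Remaining: Δeast = 12.68, Δnorth = 38.76.
Bearing = atan2(12.68, 38.76) mod 360° = 18.11°; distance = √((12.68)² + (38.76)²) = 40.781 mi.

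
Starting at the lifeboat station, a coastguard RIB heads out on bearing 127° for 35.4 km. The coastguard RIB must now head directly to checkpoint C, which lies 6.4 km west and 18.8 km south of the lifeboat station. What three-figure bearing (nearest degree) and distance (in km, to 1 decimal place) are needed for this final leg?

274°, 34.8 km

Leg 1 (127°, 35.4 km): east 35.4 sin 127° = 28.27, north 35.4 cos 127° = -21.30
Current position: (28.27, -21.30). Target: (-6.4, -18.8). Remaining: Δeast = -34.67, Δnorth = 2.50.
Bearing = atan2(-34.67, 2.50) mod 360° = 274.13°; distance = √((-34.67)² + (2.50)²) = 34.762 km.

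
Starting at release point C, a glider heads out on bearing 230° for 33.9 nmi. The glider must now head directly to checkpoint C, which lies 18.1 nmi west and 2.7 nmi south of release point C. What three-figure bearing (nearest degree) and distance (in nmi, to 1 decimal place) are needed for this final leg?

Leg 1 (230°, 33.9 nmi): east 33.9 sin 230° = -25.97, north 33.9 cos 230° = -21.79
Current position: (-25.97, -21.79). Target: (-18.1, -2.7). Remaining: Δeast = 7.87, Δnorth = 19.09.
Bearing = atan2(7.87, 19.09) mod 360° = 22.40°; distance = √((7.87)² + (19.09)²) = 20.649 nmi.

022°, 20.6 nmi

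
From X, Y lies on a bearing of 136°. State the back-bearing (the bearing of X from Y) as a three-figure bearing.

316°

Back-bearing = 136° + 180° = 316°.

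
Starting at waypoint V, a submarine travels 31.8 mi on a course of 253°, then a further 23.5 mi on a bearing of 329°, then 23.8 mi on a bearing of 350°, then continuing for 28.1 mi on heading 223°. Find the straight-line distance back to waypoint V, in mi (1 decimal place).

67.2 mi

Leg 1 (253°, 31.8 mi): east 31.8 sin 253° = -30.41, north 31.8 cos 253° = -9.30
Leg 2 (329°, 23.5 mi): east 23.5 sin 329° = -12.10, north 23.5 cos 329° = 20.14
Leg 3 (350°, 23.8 mi): east 23.8 sin 350° = -4.13, north 23.8 cos 350° = 23.44
Leg 4 (223°, 28.1 mi): east 28.1 sin 223° = -19.16, north 28.1 cos 223° = -20.55
Net: -65.81 east, 13.73 north. Distance = √((-65.81)² + (13.73)²) = 67.229 mi.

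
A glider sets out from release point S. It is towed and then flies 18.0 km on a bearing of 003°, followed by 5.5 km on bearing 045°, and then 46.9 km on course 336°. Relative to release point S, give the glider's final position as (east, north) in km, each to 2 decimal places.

(-14.24, 64.71)

Leg 1 (003°, 18.0 km): east 18.0 sin 3° = 0.94, north 18.0 cos 3° = 17.98
Leg 2 (045°, 5.5 km): east 5.5 sin 45° = 3.89, north 5.5 cos 45° = 3.89
Leg 3 (336°, 46.9 km): east 46.9 sin 336° = -19.08, north 46.9 cos 336° = 42.85
Summing: -14.24 km east, 64.71 km north → (-14.24, 64.71).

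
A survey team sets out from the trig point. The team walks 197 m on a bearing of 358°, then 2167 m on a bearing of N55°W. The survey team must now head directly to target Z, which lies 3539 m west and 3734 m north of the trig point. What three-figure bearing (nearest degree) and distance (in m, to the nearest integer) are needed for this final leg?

323°, 2890 m

Leg 1 (358°, 197 m): east 197 sin 358° = -6.88, north 197 cos 358° = 196.88
Leg 2 (N55°W, 2167 m): east 2167 sin 305° = -1775.10, north 2167 cos 305° = 1242.94
Current position: (-1781.98, 1439.82). Target: (-3539, 3734). Remaining: Δeast = -1757.02, Δnorth = 2294.18.
Bearing = atan2(-1757.02, 2294.18) mod 360° = 322.55°; distance = √((-1757.02)² + (2294.18)²) = 2889.704 m.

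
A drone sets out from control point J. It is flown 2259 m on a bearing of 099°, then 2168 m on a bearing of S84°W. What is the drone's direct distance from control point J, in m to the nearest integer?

Leg 1 (099°, 2259 m): east 2259 sin 99° = 2231.19, north 2259 cos 99° = -353.39
Leg 2 (S84°W, 2168 m): east 2168 sin 264° = -2156.12, north 2168 cos 264° = -226.62
Net: 75.06 east, -580.00 north. Distance = √((75.06)² + (-580.00)²) = 584.840 m.

585 m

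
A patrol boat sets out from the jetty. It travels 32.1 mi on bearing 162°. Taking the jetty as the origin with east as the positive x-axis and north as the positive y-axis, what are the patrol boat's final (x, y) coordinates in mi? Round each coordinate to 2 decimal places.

Leg 1 (162°, 32.1 mi): east 32.1 sin 162° = 9.92, north 32.1 cos 162° = -30.53
Summing: 9.92 mi east, -30.53 mi north → (9.92, -30.53).

(9.92, -30.53)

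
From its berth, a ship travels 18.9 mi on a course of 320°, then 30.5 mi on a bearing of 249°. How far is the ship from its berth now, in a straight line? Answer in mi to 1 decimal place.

40.8 mi

Leg 1 (320°, 18.9 mi): east 18.9 sin 320° = -12.15, north 18.9 cos 320° = 14.48
Leg 2 (249°, 30.5 mi): east 30.5 sin 249° = -28.47, north 30.5 cos 249° = -10.93
Net: -40.62 east, 3.55 north. Distance = √((-40.62)² + (3.55)²) = 40.778 mi.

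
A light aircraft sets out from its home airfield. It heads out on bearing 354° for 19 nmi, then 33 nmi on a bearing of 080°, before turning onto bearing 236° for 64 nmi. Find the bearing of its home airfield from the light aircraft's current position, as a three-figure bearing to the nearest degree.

Leg 1 (354°, 19 nmi): east 19 sin 354° = -1.99, north 19 cos 354° = 18.90
Leg 2 (080°, 33 nmi): east 33 sin 80° = 32.50, north 33 cos 80° = 5.73
Leg 3 (236°, 64 nmi): east 64 sin 236° = -53.06, north 64 cos 236° = -35.79
Net displacement: -22.55 east, -11.16 north. Direction back to start is (22.55, 11.16): bearing = atan2(22.55, 11.16) mod 360° = 63.66° ≈ 064°.

064°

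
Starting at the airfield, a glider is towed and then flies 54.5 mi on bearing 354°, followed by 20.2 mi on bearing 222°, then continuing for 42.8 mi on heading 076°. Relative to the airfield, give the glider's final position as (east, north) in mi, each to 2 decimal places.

Leg 1 (354°, 54.5 mi): east 54.5 sin 354° = -5.70, north 54.5 cos 354° = 54.20
Leg 2 (222°, 20.2 mi): east 20.2 sin 222° = -13.52, north 20.2 cos 222° = -15.01
Leg 3 (076°, 42.8 mi): east 42.8 sin 76° = 41.53, north 42.8 cos 76° = 10.35
Summing: 22.32 mi east, 49.54 mi north → (22.32, 49.54).

(22.32, 49.54)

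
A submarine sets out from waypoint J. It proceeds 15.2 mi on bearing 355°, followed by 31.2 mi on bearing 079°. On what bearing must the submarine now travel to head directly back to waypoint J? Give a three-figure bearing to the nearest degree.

Leg 1 (355°, 15.2 mi): east 15.2 sin 355° = -1.32, north 15.2 cos 355° = 15.14
Leg 2 (079°, 31.2 mi): east 31.2 sin 79° = 30.63, north 31.2 cos 79° = 5.95
Net displacement: 29.30 east, 21.10 north. Direction back to start is (-29.30, -21.10): bearing = atan2(-29.30, -21.10) mod 360° = 234.25° ≈ 234°.

234°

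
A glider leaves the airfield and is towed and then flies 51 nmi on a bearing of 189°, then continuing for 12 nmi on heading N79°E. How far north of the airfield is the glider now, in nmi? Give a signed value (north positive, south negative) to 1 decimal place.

Leg 1 (189°, 51 nmi): east 51 sin 189° = -7.98, north 51 cos 189° = -50.37
Leg 2 (N79°E, 12 nmi): east 12 sin 79° = 11.78, north 12 cos 79° = 2.29
Net north component: -48.08 nmi.

-48.1 nmi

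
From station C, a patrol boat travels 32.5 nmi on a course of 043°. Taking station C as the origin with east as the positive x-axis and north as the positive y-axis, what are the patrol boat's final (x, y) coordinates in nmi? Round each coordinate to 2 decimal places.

Leg 1 (043°, 32.5 nmi): east 32.5 sin 43° = 22.16, north 32.5 cos 43° = 23.77
Summing: 22.16 nmi east, 23.77 nmi north → (22.16, 23.77).

(22.16, 23.77)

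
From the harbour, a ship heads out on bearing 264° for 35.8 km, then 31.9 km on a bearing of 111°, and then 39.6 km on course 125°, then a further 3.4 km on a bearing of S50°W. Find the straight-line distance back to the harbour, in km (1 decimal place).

Leg 1 (264°, 35.8 km): east 35.8 sin 264° = -35.60, north 35.8 cos 264° = -3.74
Leg 2 (111°, 31.9 km): east 31.9 sin 111° = 29.78, north 31.9 cos 111° = -11.43
Leg 3 (125°, 39.6 km): east 39.6 sin 125° = 32.44, north 39.6 cos 125° = -22.71
Leg 4 (S50°W, 3.4 km): east 3.4 sin 230° = -2.60, north 3.4 cos 230° = -2.19
Net: 24.01 east, -40.07 north. Distance = √((24.01)² + (-40.07)²) = 46.716 km.

46.7 km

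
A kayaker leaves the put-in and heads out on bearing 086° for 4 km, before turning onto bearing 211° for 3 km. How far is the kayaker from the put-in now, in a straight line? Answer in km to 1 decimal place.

3.4 km

Leg 1 (086°, 4 km): east 4 sin 86° = 3.99, north 4 cos 86° = 0.28
Leg 2 (211°, 3 km): east 3 sin 211° = -1.55, north 3 cos 211° = -2.57
Net: 2.45 east, -2.29 north. Distance = √((2.45)² + (-2.29)²) = 3.352 km.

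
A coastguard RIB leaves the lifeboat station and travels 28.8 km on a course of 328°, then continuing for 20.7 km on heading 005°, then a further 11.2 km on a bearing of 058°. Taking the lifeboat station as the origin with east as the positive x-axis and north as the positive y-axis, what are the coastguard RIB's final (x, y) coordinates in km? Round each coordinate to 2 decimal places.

(-3.96, 50.98)

Leg 1 (328°, 28.8 km): east 28.8 sin 328° = -15.26, north 28.8 cos 328° = 24.42
Leg 2 (005°, 20.7 km): east 20.7 sin 5° = 1.80, north 20.7 cos 5° = 20.62
Leg 3 (058°, 11.2 km): east 11.2 sin 58° = 9.50, north 11.2 cos 58° = 5.94
Summing: -3.96 km east, 50.98 km north → (-3.96, 50.98).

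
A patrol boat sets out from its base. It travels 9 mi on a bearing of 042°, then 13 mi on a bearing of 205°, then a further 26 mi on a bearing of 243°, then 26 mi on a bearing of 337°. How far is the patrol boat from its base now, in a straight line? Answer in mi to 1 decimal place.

33.5 mi

Leg 1 (042°, 9 mi): east 9 sin 42° = 6.02, north 9 cos 42° = 6.69
Leg 2 (205°, 13 mi): east 13 sin 205° = -5.49, north 13 cos 205° = -11.78
Leg 3 (243°, 26 mi): east 26 sin 243° = -23.17, north 26 cos 243° = -11.80
Leg 4 (337°, 26 mi): east 26 sin 337° = -10.16, north 26 cos 337° = 23.93
Net: -32.80 east, 7.04 north. Distance = √((-32.80)² + (7.04)²) = 33.543 mi.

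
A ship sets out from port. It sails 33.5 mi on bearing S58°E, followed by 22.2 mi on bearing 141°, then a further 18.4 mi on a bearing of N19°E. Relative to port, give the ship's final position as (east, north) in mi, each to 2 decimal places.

(48.37, -17.61)

Leg 1 (S58°E, 33.5 mi): east 33.5 sin 122° = 28.41, north 33.5 cos 122° = -17.75
Leg 2 (141°, 22.2 mi): east 22.2 sin 141° = 13.97, north 22.2 cos 141° = -17.25
Leg 3 (N19°E, 18.4 mi): east 18.4 sin 19° = 5.99, north 18.4 cos 19° = 17.40
Summing: 48.37 mi east, -17.61 mi north → (48.37, -17.61).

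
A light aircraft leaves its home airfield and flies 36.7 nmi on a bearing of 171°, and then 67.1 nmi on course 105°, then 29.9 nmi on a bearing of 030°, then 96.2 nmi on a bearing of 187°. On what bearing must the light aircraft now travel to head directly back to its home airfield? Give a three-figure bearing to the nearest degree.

329°

Leg 1 (171°, 36.7 nmi): east 36.7 sin 171° = 5.74, north 36.7 cos 171° = -36.25
Leg 2 (105°, 67.1 nmi): east 67.1 sin 105° = 64.81, north 67.1 cos 105° = -17.37
Leg 3 (030°, 29.9 nmi): east 29.9 sin 30° = 14.95, north 29.9 cos 30° = 25.89
Leg 4 (187°, 96.2 nmi): east 96.2 sin 187° = -11.72, north 96.2 cos 187° = -95.48
Net displacement: 73.78 east, -123.20 north. Direction back to start is (-73.78, 123.20): bearing = atan2(-73.78, 123.20) mod 360° = 329.08° ≈ 329°.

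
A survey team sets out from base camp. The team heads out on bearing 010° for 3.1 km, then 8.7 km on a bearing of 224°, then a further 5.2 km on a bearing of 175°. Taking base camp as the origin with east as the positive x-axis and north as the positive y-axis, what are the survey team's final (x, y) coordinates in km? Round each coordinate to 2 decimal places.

Leg 1 (010°, 3.1 km): east 3.1 sin 10° = 0.54, north 3.1 cos 10° = 3.05
Leg 2 (224°, 8.7 km): east 8.7 sin 224° = -6.04, north 8.7 cos 224° = -6.26
Leg 3 (175°, 5.2 km): east 5.2 sin 175° = 0.45, north 5.2 cos 175° = -5.18
Summing: -5.05 km east, -8.39 km north → (-5.05, -8.39).

(-5.05, -8.39)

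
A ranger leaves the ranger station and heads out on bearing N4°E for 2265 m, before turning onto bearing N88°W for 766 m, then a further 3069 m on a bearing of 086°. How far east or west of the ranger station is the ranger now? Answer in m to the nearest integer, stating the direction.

2454 m east

Leg 1 (N4°E, 2265 m): east 2265 sin 4° = 158.00, north 2265 cos 4° = 2259.48
Leg 2 (N88°W, 766 m): east 766 sin 272° = -765.53, north 766 cos 272° = 26.73
Leg 3 (086°, 3069 m): east 3069 sin 86° = 3061.52, north 3069 cos 86° = 214.08
Net east component: 2453.99 m.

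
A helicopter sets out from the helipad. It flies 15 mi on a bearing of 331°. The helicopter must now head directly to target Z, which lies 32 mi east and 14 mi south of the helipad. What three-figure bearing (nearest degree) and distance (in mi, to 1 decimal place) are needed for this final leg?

125°, 47.7 mi

Leg 1 (331°, 15 mi): east 15 sin 331° = -7.27, north 15 cos 331° = 13.12
Current position: (-7.27, 13.12). Target: (32, -14). Remaining: Δeast = 39.27, Δnorth = -27.12.
Bearing = atan2(39.27, -27.12) mod 360° = 124.63°; distance = √((39.27)² + (-27.12)²) = 47.726 mi.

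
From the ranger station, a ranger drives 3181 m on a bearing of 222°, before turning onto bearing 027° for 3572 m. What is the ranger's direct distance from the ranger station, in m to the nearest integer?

963 m

Leg 1 (222°, 3181 m): east 3181 sin 222° = -2128.50, north 3181 cos 222° = -2363.94
Leg 2 (027°, 3572 m): east 3572 sin 27° = 1621.65, north 3572 cos 27° = 3182.68
Net: -506.85 east, 818.73 north. Distance = √((-506.85)² + (818.73)²) = 962.922 m.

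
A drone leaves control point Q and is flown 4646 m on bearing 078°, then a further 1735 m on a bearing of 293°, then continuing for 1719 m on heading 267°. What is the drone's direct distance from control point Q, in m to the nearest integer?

1982 m

Leg 1 (078°, 4646 m): east 4646 sin 78° = 4544.47, north 4646 cos 78° = 965.96
Leg 2 (293°, 1735 m): east 1735 sin 293° = -1597.08, north 1735 cos 293° = 677.92
Leg 3 (267°, 1719 m): east 1719 sin 267° = -1716.64, north 1719 cos 267° = -89.97
Net: 1230.75 east, 1553.91 north. Distance = √((1230.75)² + (1553.91)²) = 1982.270 m.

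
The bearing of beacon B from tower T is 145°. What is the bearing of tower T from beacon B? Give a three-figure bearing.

Back-bearing = 145° + 180° = 325°.

325°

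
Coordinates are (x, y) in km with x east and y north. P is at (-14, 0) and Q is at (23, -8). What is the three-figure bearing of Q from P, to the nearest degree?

Δeast = 23 − -14 = 37.00; Δnorth = -8 − 0 = -8.00.
Bearing = atan2(Δeast, Δnorth) mod 360° = 102.20° ≈ 102°.

102°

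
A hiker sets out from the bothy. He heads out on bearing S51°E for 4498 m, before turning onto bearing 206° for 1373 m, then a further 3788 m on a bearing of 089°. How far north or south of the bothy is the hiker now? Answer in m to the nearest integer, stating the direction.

3999 m south

Leg 1 (S51°E, 4498 m): east 4498 sin 129° = 3495.60, north 4498 cos 129° = -2830.68
Leg 2 (206°, 1373 m): east 1373 sin 206° = -601.88, north 1373 cos 206° = -1234.04
Leg 3 (089°, 3788 m): east 3788 sin 89° = 3787.42, north 3788 cos 89° = 66.11
Net north component: -3998.62 m.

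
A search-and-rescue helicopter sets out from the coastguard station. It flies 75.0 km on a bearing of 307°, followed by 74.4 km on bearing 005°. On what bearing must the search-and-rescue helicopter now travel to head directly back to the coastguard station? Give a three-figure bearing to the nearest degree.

Leg 1 (307°, 75.0 km): east 75.0 sin 307° = -59.90, north 75.0 cos 307° = 45.14
Leg 2 (005°, 74.4 km): east 74.4 sin 5° = 6.48, north 74.4 cos 5° = 74.12
Net displacement: -53.41 east, 119.25 north. Direction back to start is (53.41, -119.25): bearing = atan2(53.41, -119.25) mod 360° = 155.87° ≈ 156°.

156°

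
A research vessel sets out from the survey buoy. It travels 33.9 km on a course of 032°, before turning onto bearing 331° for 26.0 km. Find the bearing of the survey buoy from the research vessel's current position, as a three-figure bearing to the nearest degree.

Leg 1 (032°, 33.9 km): east 33.9 sin 32° = 17.96, north 33.9 cos 32° = 28.75
Leg 2 (331°, 26.0 km): east 26.0 sin 331° = -12.61, north 26.0 cos 331° = 22.74
Net displacement: 5.36 east, 51.49 north. Direction back to start is (-5.36, -51.49): bearing = atan2(-5.36, -51.49) mod 360° = 185.94° ≈ 186°.

186°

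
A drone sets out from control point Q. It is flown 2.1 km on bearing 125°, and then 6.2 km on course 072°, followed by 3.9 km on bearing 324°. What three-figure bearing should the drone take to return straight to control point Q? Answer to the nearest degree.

234°

Leg 1 (125°, 2.1 km): east 2.1 sin 125° = 1.72, north 2.1 cos 125° = -1.20
Leg 2 (072°, 6.2 km): east 6.2 sin 72° = 5.90, north 6.2 cos 72° = 1.92
Leg 3 (324°, 3.9 km): east 3.9 sin 324° = -2.29, north 3.9 cos 324° = 3.16
Net displacement: 5.32 east, 3.87 north. Direction back to start is (-5.32, -3.87): bearing = atan2(-5.32, -3.87) mod 360° = 234.01° ≈ 234°.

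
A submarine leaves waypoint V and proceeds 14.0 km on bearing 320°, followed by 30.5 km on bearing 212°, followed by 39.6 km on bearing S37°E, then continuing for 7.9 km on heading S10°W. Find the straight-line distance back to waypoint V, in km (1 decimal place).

54.6 km

Leg 1 (320°, 14.0 km): east 14.0 sin 320° = -9.00, north 14.0 cos 320° = 10.72
Leg 2 (212°, 30.5 km): east 30.5 sin 212° = -16.16, north 30.5 cos 212° = -25.87
Leg 3 (S37°E, 39.6 km): east 39.6 sin 143° = 23.83, north 39.6 cos 143° = -31.63
Leg 4 (S10°W, 7.9 km): east 7.9 sin 190° = -1.37, north 7.9 cos 190° = -7.78
Net: -2.70 east, -54.55 north. Distance = √((-2.70)² + (-54.55)²) = 54.614 km.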